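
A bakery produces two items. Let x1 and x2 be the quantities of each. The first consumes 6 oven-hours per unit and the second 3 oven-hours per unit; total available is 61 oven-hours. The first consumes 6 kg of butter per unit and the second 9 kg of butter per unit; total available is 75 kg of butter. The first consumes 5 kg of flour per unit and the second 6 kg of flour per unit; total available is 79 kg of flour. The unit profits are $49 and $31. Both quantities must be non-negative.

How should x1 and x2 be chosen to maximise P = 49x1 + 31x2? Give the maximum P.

Corner points and P = 49x1 + 31x2:
  (0, 0) → P = 0
  (0, 25/3) → P = 775/3
  (61/6, 0) → P = 2989/6
  (9, 7/3) → P = 1540/3

The binding constraints are 6x1 + 3x2 = 61 and 6x1 + 9x2 = 75.
Solving simultaneously gives x1 = 9, x2 = 7/3.

x1 = 9, x2 = 7/3, maximum P = 1540/3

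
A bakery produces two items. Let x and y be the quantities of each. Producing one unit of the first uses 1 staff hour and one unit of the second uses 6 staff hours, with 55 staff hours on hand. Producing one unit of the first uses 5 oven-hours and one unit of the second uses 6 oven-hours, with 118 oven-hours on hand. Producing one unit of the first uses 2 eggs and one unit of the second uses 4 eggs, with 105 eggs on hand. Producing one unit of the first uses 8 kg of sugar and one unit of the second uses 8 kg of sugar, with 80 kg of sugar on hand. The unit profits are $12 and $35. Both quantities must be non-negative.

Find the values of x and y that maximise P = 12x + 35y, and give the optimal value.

x = 1, y = 9, maximum P = 327

Vertices and P = 12x + 35y:
  (0, 0) → P = 0
  (0, 55/6) → P = 1925/6
  (10, 0) → P = 120
  (1, 9) → P = 327

The optimum lies where x + 6y = 55 and 8x + 8y = 80.
Solving simultaneously gives x = 1, y = 9.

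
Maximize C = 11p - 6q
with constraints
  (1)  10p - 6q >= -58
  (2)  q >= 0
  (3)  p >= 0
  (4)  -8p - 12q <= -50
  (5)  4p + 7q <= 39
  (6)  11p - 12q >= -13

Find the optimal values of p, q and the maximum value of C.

At the optimal vertex, q = 0 and 4p + 7q = 39.
Solving simultaneously gives p = 39/4, q = 0.

p = 39/4, q = 0, maximum C = 429/4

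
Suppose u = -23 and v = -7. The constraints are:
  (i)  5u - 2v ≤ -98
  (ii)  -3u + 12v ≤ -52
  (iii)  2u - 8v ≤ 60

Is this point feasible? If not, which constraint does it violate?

not feasible — violates (ii)

Constraint (ii): -3u + 12v = -15, which is not ≤ -52. All other constraints are satisfied.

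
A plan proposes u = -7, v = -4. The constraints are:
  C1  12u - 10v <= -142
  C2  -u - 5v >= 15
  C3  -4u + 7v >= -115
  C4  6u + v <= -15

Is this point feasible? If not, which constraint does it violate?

Constraint C1: 12u - 10v = -44, which is not ≤ -142. All other constraints are satisfied.

not feasible — violates C1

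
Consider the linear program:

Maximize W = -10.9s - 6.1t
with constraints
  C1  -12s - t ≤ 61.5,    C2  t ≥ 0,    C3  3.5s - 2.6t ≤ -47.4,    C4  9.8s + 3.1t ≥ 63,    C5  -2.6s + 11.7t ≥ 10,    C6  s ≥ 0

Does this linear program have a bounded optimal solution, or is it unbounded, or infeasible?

bounded optimum

Corner points and W = -10.9s - 6.1t:
  (562/1211, 3262/173) → W = -727066/6055
  (0, 630/31) → W = -3843/31
The feasible region has finitely many vertices and no improving ray; the maximum is -727066/6055 at (562/1211, 3262/173).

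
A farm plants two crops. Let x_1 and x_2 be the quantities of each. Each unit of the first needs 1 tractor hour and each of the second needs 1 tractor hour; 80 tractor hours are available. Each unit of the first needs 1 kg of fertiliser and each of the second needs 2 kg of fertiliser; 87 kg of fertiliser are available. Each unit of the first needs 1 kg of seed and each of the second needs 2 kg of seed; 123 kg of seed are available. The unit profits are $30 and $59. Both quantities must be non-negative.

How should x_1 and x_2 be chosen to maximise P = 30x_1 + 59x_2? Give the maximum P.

Extreme points and P = 30x_1 + 59x_2:
  (0, 0) → P = 0
  (0, 87/2) → P = 5133/2
  (80, 0) → P = 2400
  (73, 7) → P = 2603

x_1 = 73, x_2 = 7, maximum P = 2603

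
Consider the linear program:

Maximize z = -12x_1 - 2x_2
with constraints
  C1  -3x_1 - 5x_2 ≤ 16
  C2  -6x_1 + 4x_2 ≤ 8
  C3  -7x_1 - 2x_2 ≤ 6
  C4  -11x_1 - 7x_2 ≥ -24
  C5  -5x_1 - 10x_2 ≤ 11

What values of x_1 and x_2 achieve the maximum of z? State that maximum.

x_1 = -1, x_2 = 1/2, maximum z = 11

At the optimal vertex, -6x_1 + 4x_2 = 8 and -7x_1 - 2x_2 = 6.
Solving simultaneously gives x_1 = -1, x_2 = 1/2.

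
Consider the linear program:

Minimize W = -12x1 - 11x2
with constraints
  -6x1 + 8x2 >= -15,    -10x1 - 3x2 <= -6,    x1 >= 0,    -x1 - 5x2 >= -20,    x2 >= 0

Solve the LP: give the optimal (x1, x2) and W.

x1 = 235/38, x2 = 105/38, minimum W = -3975/38

Corner points and W = -12x1 - 11x2:
  (235/38, 105/38) → W = -3975/38
  (5/2, 0) → W = -30
  (0, 2) → W = -22
  (3/5, 0) → W = -36/5
  (0, 4) → W = -44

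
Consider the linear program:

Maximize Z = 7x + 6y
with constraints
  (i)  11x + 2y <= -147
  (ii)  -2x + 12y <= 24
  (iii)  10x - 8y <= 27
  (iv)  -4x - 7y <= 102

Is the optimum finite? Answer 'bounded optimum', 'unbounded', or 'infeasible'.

bounded optimum

Corner points and Z = 7x + 6y:
  (-453/34, -15/68) → Z = -1608/17
  (-275/23, -178/23) → Z = -2993/23
  (-696/31, -54/31) → Z = -5196/31
The feasible region has finitely many vertices and no improving ray; the maximum is -1608/17 at (-453/34, -15/68).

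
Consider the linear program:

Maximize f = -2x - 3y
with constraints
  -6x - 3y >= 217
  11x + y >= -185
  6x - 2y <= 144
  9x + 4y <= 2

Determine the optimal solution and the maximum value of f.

x = -113/14, y = -1347/14, maximum f = 4267/14

Extreme points and f = -2x - 3y:
  (-338/27, -1277/27) → f = 4507/27
  (-1/15, -361/5) → f = 3251/15
  (-113/14, -1347/14) → f = 4267/14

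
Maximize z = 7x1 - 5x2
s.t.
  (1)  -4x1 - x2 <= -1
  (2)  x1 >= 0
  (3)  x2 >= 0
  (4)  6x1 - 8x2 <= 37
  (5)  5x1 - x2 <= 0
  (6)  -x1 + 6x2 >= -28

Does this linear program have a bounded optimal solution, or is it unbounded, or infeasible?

bounded optimum

Corner points and z = 7x1 - 5x2:
  (0, 1) → z = -5
  (1/9, 5/9) → z = -2
The feasible region has finitely many vertices and no improving ray; the maximum is -2 at (1/9, 5/9).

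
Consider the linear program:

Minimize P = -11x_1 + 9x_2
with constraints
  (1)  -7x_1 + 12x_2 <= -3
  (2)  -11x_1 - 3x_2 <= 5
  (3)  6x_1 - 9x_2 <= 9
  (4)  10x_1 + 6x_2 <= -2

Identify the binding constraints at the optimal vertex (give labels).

Feasible corners and P = -11x_1 + 9x_2:
  (-1/3, -4/9) → P = -1/3
  (-1/27, -22/81) → P = -55/27
  (-2/13, -43/39) → P = -107/13
  (2/7, -17/21) → P = -73/7

The minimum is at (2/7, -17/21). Substituting into each constraint, equality holds for (3) and (4); the remaining constraints have slack.

(3) and (4)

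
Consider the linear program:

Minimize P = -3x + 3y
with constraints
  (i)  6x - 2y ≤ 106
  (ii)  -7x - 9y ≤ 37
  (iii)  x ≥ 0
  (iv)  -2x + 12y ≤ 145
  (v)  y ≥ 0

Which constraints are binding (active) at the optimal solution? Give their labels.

(i) and (v)

Extreme points and P = -3x + 3y:
  (781/34, 541/34) → P = -360/17
  (53/3, 0) → P = -53
  (0, 145/12) → P = 145/4
  (0, 0) → P = 0

The minimum is at (53/3, 0). Substituting into each constraint, equality holds for (i) and (v); the remaining constraints have slack.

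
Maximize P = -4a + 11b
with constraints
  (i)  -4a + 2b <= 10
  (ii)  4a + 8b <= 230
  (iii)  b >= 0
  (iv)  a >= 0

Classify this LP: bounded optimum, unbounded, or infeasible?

Extreme points and P = -4a + 11b:
  (19/2, 24) → P = 226
  (0, 5) → P = 55
  (115/2, 0) → P = -230
  (0, 0) → P = 0
The feasible region has finitely many vertices and no improving ray; the maximum is 226 at (19/2, 24).

bounded optimum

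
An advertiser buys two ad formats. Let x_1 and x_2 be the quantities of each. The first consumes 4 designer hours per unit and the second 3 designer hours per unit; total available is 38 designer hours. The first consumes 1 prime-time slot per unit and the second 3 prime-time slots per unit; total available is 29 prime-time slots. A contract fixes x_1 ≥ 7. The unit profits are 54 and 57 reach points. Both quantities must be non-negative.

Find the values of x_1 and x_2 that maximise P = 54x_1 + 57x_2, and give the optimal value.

x_1 = 7, x_2 = 10/3, maximum P = 568

The optimum lies where 4x_1 + 3x_2 = 38 and x_1 = 7.
Solving simultaneously gives x_1 = 7, x_2 = 10/3.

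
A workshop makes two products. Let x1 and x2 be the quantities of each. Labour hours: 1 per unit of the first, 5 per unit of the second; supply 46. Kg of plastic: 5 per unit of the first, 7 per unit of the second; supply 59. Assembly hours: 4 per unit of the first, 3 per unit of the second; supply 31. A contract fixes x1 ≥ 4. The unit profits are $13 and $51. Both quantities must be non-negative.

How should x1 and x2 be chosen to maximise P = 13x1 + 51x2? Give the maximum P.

x1 = 4, x2 = 5, maximum P = 307

Vertices and P = 13x1 + 51x2:
  (31/4, 0) → P = 403/4
  (4, 0) → P = 52
  (4, 5) → P = 307

The binding constraints are 4x1 + 3x2 = 31 and x1 = 4.
Solving simultaneously gives x1 = 4, x2 = 5.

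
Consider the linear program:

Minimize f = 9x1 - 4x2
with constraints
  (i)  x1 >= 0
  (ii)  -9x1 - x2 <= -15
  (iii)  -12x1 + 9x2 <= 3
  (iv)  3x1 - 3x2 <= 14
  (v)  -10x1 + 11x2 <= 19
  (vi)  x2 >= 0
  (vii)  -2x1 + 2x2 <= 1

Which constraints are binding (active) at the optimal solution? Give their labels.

Vertices and f = 9x1 - 4x2:
  (5/3, 0) → f = 15
  (29/20, 39/20) → f = 21/4
  (211/3, 197/3) → f = 1111/3
  (14/3, 0) → f = 42
  (27/2, 14) → f = 131/2

The minimum is at (29/20, 39/20). Substituting into each constraint, equality holds for (ii) and (vii); the remaining constraints have slack.

(ii) and (vii)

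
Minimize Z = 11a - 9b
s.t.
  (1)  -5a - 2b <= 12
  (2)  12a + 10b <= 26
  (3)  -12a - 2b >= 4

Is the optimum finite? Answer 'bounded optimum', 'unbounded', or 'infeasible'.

Feasible corners and Z = 11a - 9b:
  (-86/13, 137/13) → Z = -2179/13
  (8/7, -62/7) → Z = 646/7
  (-23/24, 15/4) → Z = -1063/24
The feasible region has finitely many vertices and no improving ray; the minimum is -2179/13 at (-86/13, 137/13).

bounded optimum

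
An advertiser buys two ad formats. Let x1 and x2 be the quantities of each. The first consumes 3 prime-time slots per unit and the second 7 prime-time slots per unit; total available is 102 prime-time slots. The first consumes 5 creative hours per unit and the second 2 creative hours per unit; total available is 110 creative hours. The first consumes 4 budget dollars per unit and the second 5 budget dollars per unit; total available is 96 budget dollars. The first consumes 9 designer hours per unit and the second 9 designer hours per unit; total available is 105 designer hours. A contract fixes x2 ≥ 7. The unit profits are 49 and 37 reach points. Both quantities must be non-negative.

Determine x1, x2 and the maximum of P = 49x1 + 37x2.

x1 = 14/3, x2 = 7, maximum P = 1463/3

Feasible corners and P = 49x1 + 37x2:
  (0, 35/3) → P = 1295/3
  (0, 7) → P = 259
  (14/3, 7) → P = 1463/3

At the optimal vertex, 9x1 + 9x2 = 105 and x2 = 7.
Solving simultaneously gives x1 = 14/3, x2 = 7.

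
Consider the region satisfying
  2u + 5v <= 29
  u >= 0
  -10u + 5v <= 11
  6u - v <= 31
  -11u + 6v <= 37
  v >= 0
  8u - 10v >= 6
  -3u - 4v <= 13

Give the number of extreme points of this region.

4

Of the 28 pairwise boundary intersections, those satisfying every inequality are:
  (23/4, 7/2)
  (16/3, 11/3)
  (31/6, 0)
  (3/4, 0)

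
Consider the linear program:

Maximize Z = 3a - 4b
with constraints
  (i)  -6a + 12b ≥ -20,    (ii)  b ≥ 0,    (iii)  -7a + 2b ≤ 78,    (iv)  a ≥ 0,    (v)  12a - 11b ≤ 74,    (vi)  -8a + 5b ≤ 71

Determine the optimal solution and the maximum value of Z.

Feasible corners and Z = 3a - 4b:
  (10/3, 0) → Z = 10
  (334/39, 34/13) → Z = 198/13
  (0, 0) → Z = 0
  (0, 71/5) → Z = -284/5
The feasible region is unbounded (it extends along (5, 8), (11, 12)), but Z strictly decreases along every unbounded feasible direction, so there is no improving ray and the maximum is attained at a vertex.

a = 334/39, b = 34/13, maximum Z = 198/13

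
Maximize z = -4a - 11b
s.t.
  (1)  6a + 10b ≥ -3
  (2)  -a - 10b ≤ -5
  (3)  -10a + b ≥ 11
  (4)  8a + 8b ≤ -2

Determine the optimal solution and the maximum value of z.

a = -8/5, b = 33/50, maximum z = -43/50

Vertices and z = -4a - 11b:
  (-8/5, 33/50) → z = -43/50
  (-105/101, 61/101) → z = -251/101
  (-45/44, 17/22) → z = -97/22
The feasible region is unbounded (it extends along (-5, 3), (-1, 1)), but z strictly decreases along every unbounded feasible direction, so there is no improving ray and the maximum is attained at a vertex.

The optimum lies where 6a + 10b = -3 and -a - 10b = -5.
Solving simultaneously gives a = -8/5, b = 33/50.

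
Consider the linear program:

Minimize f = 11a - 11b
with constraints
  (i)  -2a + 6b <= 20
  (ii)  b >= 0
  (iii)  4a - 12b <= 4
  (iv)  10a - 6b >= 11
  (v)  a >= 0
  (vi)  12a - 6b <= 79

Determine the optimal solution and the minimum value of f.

The binding constraints are -2a + 6b = 20 and 10a - 6b = 11.
Solving simultaneously gives a = 31/8, b = 37/8.

a = 31/8, b = 37/8, minimum f = -33/4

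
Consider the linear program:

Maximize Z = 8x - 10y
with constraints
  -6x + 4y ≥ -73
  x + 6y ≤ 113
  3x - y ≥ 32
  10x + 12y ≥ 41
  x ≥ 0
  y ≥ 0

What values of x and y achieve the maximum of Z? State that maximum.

x = 73/6, y = 0, maximum Z = 292/3

Extreme points and Z = 8x - 10y:
  (89/4, 121/8) → Z = 107/4
  (73/6, 0) → Z = 292/3
  (305/19, 307/19) → Z = -630/19
  (32/3, 0) → Z = 256/3

At the optimal vertex, -6x + 4y = -73 and y = 0.
Solving simultaneously gives x = 73/6, y = 0.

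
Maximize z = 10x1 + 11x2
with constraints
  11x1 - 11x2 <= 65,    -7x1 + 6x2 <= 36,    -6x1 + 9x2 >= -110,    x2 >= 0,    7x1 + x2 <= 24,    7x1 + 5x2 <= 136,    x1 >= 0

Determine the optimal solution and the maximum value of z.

x1 = 108/49, x2 = 60/7, maximum z = 5700/49

The optimum lies where -7x1 + 6x2 = 36 and 7x1 + x2 = 24.
Solving simultaneously gives x1 = 108/49, x2 = 60/7.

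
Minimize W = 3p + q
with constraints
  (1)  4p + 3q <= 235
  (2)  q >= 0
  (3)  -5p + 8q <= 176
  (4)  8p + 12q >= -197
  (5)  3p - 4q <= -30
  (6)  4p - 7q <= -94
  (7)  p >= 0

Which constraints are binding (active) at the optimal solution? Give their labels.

(6) and (7)

Extreme points and W = 3p + q:
  (1352/47, 1879/47) → W = 5935/47
  (34, 33) → W = 135
  (0, 22) → W = 22
  (166/5, 162/5) → W = 132
  (0, 94/7) → W = 94/7

The minimum is at (0, 94/7). Substituting into each constraint, equality holds for (6) and (7); the remaining constraints have slack.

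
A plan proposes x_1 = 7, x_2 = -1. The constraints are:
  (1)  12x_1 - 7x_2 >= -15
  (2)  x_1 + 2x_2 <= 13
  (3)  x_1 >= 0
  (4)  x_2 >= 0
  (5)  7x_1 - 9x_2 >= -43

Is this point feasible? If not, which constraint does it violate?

Constraint (4): x_2 = -1, which is not ≥ 0. All other constraints are satisfied.

not feasible — violates (4)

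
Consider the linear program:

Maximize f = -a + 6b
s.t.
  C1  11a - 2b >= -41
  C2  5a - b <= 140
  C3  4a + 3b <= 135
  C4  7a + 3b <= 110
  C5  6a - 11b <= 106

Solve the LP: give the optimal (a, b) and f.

a = 97/47, b = 1497/47, maximum f = 8885/47

Corner points and f = -a + 6b:
  (97/47, 1497/47) → f = 8885/47
  (-663/109, -1412/109) → f = -7809/109
  (1528/95, -82/95) → f = -404/19

The optimum lies where 11a - 2b = -41 and 7a + 3b = 110.
Solving simultaneously gives a = 97/47, b = 1497/47.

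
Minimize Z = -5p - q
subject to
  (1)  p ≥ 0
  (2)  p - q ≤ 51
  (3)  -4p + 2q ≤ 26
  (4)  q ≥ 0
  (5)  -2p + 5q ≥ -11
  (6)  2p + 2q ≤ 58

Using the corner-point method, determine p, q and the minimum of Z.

p = 156/7, q = 47/7, minimum Z = -827/7

Corner points and Z = -5p - q:
  (0, 13) → Z = -13
  (0, 0) → Z = 0
  (16/3, 71/3) → Z = -151/3
  (11/2, 0) → Z = -55/2
  (156/7, 47/7) → Z = -827/7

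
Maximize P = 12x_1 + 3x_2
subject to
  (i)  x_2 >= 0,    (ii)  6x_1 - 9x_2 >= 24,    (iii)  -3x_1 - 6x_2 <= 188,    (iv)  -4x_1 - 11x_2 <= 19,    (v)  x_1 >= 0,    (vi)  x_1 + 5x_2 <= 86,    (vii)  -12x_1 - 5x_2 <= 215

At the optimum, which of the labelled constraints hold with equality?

(i) and (vi)

Vertices and P = 12x_1 + 3x_2:
  (4, 0) → P = 48
  (86, 0) → P = 1032
  (298/13, 164/13) → P = 4068/13

The maximum is at (86, 0). Substituting into each constraint, equality holds for (i) and (vi); the remaining constraints have slack.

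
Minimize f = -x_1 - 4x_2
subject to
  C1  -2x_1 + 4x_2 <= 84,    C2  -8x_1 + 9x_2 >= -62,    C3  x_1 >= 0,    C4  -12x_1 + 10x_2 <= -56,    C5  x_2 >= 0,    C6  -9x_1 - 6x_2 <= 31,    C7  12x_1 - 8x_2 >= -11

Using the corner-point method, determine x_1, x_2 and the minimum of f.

The optimum lies where -2x_1 + 4x_2 = 84 and -8x_1 + 9x_2 = -62.
Solving simultaneously gives x_1 = 502/7, x_2 = 398/7.

x_1 = 502/7, x_2 = 398/7, minimum f = -2094/7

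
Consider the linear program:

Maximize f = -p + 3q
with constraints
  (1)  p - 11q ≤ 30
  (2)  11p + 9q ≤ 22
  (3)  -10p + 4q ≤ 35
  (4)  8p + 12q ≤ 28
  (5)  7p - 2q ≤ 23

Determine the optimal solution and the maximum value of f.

p = -77/38, q = 70/19, maximum f = 497/38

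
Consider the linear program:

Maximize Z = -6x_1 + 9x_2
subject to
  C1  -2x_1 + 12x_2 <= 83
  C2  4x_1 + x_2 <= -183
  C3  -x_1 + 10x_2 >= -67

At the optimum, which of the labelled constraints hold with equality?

Corner points and Z = -6x_1 + 9x_2:
  (-2279/50, -17/25) → Z = 6684/25
  (-817/4, -217/8) → Z = 7851/8
  (-43, -11) → Z = 159

The maximum is at (-817/4, -217/8). Substituting into each constraint, equality holds for C1 and C3; the remaining constraints have slack.

C1 and C3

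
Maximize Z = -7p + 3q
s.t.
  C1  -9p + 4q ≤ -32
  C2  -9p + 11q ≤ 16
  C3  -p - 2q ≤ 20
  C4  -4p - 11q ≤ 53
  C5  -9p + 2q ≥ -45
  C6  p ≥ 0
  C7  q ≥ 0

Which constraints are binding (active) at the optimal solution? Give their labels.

Corner points and Z = -7p + 3q:
  (58/9, 13/2) → Z = -461/18
  (32/9, 0) → Z = -224/9
  (5, 0) → Z = -35

The maximum is at (32/9, 0). Substituting into each constraint, equality holds for C1 and C7; the remaining constraints have slack.

C1 and C7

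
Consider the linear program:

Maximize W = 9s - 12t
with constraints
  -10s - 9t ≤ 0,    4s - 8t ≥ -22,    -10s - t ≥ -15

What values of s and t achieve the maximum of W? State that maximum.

s = 27/16, t = -15/8, maximum W = 603/16

Feasible corners and W = 9s - 12t:
  (-99/58, 55/29) → W = -2211/58
  (27/16, -15/8) → W = 603/16
  (7/6, 10/3) → W = -59/2

At the optimal vertex, -10s - 9t = 0 and -10s - t = -15.
Solving simultaneously gives s = 27/16, t = -15/8.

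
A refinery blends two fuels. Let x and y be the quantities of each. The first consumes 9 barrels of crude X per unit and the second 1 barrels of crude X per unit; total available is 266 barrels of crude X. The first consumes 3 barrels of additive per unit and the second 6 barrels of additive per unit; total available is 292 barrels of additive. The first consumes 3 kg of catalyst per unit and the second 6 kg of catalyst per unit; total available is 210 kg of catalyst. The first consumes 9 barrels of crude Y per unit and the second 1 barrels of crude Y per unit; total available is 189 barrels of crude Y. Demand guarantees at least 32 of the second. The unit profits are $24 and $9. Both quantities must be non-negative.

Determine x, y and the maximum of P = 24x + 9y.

Feasible corners and P = 24x + 9y:
  (0, 35) → P = 315
  (0, 32) → P = 288
  (6, 32) → P = 432

At the optimal vertex, 3x + 6y = 210 and y = 32.
Solving simultaneously gives x = 6, y = 32.

x = 6, y = 32, maximum P = 432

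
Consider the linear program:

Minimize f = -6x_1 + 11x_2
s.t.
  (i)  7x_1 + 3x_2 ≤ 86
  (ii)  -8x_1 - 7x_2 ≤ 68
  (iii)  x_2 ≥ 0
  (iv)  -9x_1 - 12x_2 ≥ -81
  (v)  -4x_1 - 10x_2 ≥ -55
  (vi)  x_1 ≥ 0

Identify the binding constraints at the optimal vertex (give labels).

(iii) and (iv)

Corner points and f = -6x_1 + 11x_2:
  (9, 0) → f = -54
  (0, 0) → f = 0
  (25/7, 57/14) → f = 327/14
  (0, 11/2) → f = 121/2

The minimum is at (9, 0). Substituting into each constraint, equality holds for (iii) and (iv); the remaining constraints have slack.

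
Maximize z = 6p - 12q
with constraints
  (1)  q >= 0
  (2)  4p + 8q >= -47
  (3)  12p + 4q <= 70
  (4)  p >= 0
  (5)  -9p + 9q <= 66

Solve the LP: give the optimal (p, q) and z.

Feasible corners and z = 6p - 12q:
  (35/6, 0) → z = 35
  (0, 0) → z = 0
  (61/24, 79/8) → z = -413/4
  (0, 22/3) → z = -88

p = 35/6, q = 0, maximum z = 35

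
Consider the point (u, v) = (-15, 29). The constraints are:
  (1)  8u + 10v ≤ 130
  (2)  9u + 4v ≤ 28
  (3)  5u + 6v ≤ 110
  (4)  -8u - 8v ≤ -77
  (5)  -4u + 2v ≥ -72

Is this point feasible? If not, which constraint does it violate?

Constraint (1): 8u + 10v = 170, which is not ≤ 130. All other constraints are satisfied.

not feasible — violates (1)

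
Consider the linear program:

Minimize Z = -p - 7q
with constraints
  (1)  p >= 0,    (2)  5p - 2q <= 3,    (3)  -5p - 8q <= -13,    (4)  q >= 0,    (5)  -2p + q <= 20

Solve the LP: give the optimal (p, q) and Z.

Corner points and Z = -p - 7q:
  (0, 13/8) → Z = -91/8
  (0, 20) → Z = -140
  (1, 1) → Z = -8
  (43, 106) → Z = -785

p = 43, q = 106, minimum Z = -785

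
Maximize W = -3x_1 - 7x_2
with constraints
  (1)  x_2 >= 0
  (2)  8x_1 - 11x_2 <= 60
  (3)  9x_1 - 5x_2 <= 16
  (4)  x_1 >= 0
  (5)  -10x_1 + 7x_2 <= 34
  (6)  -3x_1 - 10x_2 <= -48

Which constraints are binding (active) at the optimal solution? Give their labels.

Feasible corners and W = -3x_1 - 7x_2:
  (282/13, 466/13) → W = -316
  (80/21, 128/35) → W = -1296/35
  (0, 34/7) → W = -34
  (0, 24/5) → W = -168/5

The maximum is at (0, 24/5). Substituting into each constraint, equality holds for (4) and (6); the remaining constraints have slack.

(4) and (6)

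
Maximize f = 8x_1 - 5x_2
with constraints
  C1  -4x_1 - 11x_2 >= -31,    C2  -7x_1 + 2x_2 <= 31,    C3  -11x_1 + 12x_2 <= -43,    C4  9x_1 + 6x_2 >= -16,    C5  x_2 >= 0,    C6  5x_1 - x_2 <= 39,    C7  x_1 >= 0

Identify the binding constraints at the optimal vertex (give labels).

C1 and C5

Feasible corners and f = 8x_1 - 5x_2:
  (5, 1) → f = 35
  (31/4, 0) → f = 62
  (43/11, 0) → f = 344/11

The maximum is at (31/4, 0). Substituting into each constraint, equality holds for C1 and C5; the remaining constraints have slack.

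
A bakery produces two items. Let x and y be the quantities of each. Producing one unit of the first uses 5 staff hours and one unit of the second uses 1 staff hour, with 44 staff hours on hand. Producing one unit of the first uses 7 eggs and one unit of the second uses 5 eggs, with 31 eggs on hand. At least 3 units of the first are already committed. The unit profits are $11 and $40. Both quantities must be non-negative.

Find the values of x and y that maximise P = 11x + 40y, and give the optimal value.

x = 3, y = 2, maximum P = 113

Feasible corners and P = 11x + 40y:
  (31/7, 0) → P = 341/7
  (3, 0) → P = 33
  (3, 2) → P = 113

At the optimal vertex, 7x + 5y = 31 and x = 3.
Solving simultaneously gives x = 3, y = 2.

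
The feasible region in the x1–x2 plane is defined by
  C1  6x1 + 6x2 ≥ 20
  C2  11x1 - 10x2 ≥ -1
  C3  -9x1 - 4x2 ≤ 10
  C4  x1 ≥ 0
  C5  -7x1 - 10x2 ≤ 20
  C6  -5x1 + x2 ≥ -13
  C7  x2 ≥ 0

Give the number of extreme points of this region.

3

The feasible vertices (each the meet of two boundaries and inside every other half-plane) are:
  (97/63, 113/63)
  (49/18, 11/18)
  (131/39, 148/39)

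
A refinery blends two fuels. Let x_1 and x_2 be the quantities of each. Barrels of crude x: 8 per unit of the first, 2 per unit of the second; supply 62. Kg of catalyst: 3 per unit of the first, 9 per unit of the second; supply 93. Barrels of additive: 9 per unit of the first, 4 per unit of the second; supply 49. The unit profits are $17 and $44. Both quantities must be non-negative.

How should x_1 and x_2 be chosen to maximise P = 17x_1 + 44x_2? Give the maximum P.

x_1 = 1, x_2 = 10, maximum P = 457

Vertices and P = 17x_1 + 44x_2:
  (0, 0) → P = 0
  (0, 31/3) → P = 1364/3
  (49/9, 0) → P = 833/9
  (1, 10) → P = 457

The optimum lies where 3x_1 + 9x_2 = 93 and 9x_1 + 4x_2 = 49.
Solving simultaneously gives x_1 = 1, x_2 = 10.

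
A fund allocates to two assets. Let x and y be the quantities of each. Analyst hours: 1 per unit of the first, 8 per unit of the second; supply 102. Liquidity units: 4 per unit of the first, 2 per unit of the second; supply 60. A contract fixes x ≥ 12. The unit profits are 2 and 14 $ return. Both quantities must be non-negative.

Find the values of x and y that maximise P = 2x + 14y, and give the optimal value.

Corner points and P = 2x + 14y:
  (15, 0) → P = 30
  (12, 0) → P = 24
  (12, 6) → P = 108

The optimum lies where 4x + 2y = 60 and x = 12.
Solving simultaneously gives x = 12, y = 6.

x = 12, y = 6, maximum P = 108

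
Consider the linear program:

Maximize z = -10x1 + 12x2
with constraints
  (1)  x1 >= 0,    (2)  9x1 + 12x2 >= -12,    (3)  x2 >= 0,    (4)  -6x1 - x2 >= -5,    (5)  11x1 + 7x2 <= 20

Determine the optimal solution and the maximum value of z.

x1 = 0, x2 = 20/7, maximum z = 240/7

Vertices and z = -10x1 + 12x2:
  (0, 0) → z = 0
  (0, 20/7) → z = 240/7
  (5/6, 0) → z = -25/3
  (15/31, 65/31) → z = 630/31

The binding constraints are x1 = 0 and 11x1 + 7x2 = 20.
Solving simultaneously gives x1 = 0, x2 = 20/7.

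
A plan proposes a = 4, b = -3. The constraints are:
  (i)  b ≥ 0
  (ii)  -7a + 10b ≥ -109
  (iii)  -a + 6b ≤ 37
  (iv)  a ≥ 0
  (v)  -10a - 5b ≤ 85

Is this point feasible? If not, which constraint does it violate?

not feasible — violates (i)

Constraint (i): b = -3, which is not ≥ 0. All other constraints are satisfied.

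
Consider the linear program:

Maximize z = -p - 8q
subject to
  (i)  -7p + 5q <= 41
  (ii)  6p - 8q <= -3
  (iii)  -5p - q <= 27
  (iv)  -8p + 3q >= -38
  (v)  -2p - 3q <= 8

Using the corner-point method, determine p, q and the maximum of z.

p = -73/34, q = -21/17, maximum z = 409/34

Vertices and z = -p - 8q:
  (313/19, 594/19) → z = -5065/19
  (-163/31, 26/31) → z = -45/31
  (313/46, 126/23) → z = -2329/46
  (-73/34, -21/17) → z = 409/34

The optimum lies where 6p - 8q = -3 and -2p - 3q = 8.
Solving simultaneously gives p = -73/34, q = -21/17.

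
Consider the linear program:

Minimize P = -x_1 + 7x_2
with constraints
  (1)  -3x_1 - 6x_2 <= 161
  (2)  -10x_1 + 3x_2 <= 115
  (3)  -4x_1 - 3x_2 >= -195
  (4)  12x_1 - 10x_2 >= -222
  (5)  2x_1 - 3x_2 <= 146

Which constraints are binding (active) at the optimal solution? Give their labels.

(1) and (5)

Vertices and P = -x_1 + 7x_2:
  (-17, -55/3) → P = -334/3
  (131/7, -760/21) → P = -5713/21
  (-121/16, 105/8) → P = 1591/16
  (321/19, 807/19) → P = 5328/19
  (341/6, -97/9) → P = -2381/18

The minimum is at (131/7, -760/21). Substituting into each constraint, equality holds for (1) and (5); the remaining constraints have slack.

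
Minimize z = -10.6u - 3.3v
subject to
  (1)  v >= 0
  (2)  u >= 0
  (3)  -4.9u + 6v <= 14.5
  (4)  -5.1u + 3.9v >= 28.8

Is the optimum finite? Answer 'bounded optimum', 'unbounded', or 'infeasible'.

The boundaries v = 0 and u = 0 meet at (0, 0), but that point violates -5.1u + 3.9v ≥ 28.8. Every candidate vertex is excluded by some other constraint, so the feasible region is empty.

infeasible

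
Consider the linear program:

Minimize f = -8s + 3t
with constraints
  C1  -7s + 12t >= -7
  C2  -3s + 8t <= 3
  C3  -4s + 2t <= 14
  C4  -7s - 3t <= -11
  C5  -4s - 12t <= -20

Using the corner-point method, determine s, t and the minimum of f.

Extreme points and f = -8s + 3t:
  (23/5, 21/10) → f = -61/2
  (27/11, 28/33) → f = -188/11
  (31/17, 18/17) → f = -194/17

The optimum lies where -7s + 12t = -7 and -3s + 8t = 3.
Solving simultaneously gives s = 23/5, t = 21/10.

s = 23/5, t = 21/10, minimum f = -61/2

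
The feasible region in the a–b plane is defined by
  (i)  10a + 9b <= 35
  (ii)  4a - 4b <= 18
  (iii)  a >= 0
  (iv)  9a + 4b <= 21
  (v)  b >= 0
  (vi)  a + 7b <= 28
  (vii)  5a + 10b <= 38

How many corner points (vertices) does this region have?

5

Intersecting each pair of boundary lines and keeping only the points that satisfy every inequality leaves:
  (49/41, 105/41)
  (8/55, 41/11)
  (0, 0)
  (0, 19/5)
  (7/3, 0)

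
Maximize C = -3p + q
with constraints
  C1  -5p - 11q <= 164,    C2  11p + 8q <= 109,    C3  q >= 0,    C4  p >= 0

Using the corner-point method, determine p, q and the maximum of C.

Extreme points and C = -3p + q:
  (109/11, 0) → C = -327/11
  (0, 109/8) → C = 109/8
  (0, 0) → C = 0

The binding constraints are 11p + 8q = 109 and p = 0.
Solving simultaneously gives p = 0, q = 109/8.

p = 0, q = 109/8, maximum C = 109/8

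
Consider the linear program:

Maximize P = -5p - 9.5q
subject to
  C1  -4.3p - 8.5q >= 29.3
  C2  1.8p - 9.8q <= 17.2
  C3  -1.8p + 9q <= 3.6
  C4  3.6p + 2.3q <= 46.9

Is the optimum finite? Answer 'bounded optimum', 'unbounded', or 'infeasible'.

Extreme points and P = -5p - 9.5q:
  (-7047/2872, -6335/2872) → P = 190835/5744
  (-5.45, -0.69) → P = 33.805
  (-132, -26) → P = 907
The feasible region has finitely many vertices and no improving ray; the maximum is 907 at (-132, -26).

bounded optimum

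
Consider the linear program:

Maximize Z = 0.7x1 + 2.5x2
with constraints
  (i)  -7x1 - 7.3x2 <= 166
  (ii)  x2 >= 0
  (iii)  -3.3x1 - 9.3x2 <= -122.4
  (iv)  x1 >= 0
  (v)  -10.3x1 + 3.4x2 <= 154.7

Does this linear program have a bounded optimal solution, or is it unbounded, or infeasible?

unbounded

From the feasible point (408/11, 0), moving in the direction (3.4, 10.3) keeps every constraint satisfied while Z increases without bound.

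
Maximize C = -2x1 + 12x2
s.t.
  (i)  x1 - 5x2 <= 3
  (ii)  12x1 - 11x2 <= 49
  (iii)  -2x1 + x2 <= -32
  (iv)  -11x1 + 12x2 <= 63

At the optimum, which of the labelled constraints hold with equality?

Extreme points and C = -2x1 + 12x2:
  (303/10, 143/5) → C = 1413/5
  (1281/23, 1295/23) → C = 12978/23
  (447/13, 478/13) → C = 4842/13

The maximum is at (1281/23, 1295/23). Substituting into each constraint, equality holds for (ii) and (iv); the remaining constraints have slack.

(ii) and (iv)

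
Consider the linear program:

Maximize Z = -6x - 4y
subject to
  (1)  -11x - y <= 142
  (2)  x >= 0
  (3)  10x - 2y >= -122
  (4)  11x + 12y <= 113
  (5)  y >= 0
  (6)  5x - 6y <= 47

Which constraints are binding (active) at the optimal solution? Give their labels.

Corner points and Z = -6x - 4y:
  (0, 113/12) → Z = -113/3
  (0, 0) → Z = 0
  (69/7, 8/21) → Z = -182/3
  (47/5, 0) → Z = -282/5

The maximum is at (0, 0). Substituting into each constraint, equality holds for (2) and (5); the remaining constraints have slack.

(2) and (5)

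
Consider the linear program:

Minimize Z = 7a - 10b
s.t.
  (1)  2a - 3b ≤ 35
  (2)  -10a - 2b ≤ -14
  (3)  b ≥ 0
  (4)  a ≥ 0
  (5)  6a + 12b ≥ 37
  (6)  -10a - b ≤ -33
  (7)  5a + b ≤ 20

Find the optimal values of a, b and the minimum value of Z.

a = 13/5, b = 7, minimum Z = -259/5

Vertices and Z = 7a - 10b:
  (359/114, 86/57) → Z = 793/114
  (203/54, 65/54) → Z = 257/18
  (13/5, 7) → Z = -259/5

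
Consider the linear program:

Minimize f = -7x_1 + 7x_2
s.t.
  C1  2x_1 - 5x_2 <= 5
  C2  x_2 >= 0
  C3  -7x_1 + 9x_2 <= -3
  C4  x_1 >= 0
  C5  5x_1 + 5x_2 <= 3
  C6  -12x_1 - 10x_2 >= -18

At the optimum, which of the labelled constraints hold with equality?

Vertices and f = -7x_1 + 7x_2:
  (3/7, 0) → f = -3
  (3/5, 0) → f = -21/5
  (21/40, 3/40) → f = -63/20

The minimum is at (3/5, 0). Substituting into each constraint, equality holds for C2 and C5; the remaining constraints have slack.

C2 and C5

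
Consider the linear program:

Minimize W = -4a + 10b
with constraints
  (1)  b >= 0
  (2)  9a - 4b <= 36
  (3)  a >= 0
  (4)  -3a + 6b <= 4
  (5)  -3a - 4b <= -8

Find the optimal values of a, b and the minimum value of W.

a = 4, b = 0, minimum W = -16

Feasible corners and W = -4a + 10b:
  (4, 0) → W = -16
  (8/3, 0) → W = -32/3
  (116/21, 24/7) → W = 256/21
  (16/15, 6/5) → W = 116/15

The binding constraints are b = 0 and 9a - 4b = 36.
Solving simultaneously gives a = 4, b = 0.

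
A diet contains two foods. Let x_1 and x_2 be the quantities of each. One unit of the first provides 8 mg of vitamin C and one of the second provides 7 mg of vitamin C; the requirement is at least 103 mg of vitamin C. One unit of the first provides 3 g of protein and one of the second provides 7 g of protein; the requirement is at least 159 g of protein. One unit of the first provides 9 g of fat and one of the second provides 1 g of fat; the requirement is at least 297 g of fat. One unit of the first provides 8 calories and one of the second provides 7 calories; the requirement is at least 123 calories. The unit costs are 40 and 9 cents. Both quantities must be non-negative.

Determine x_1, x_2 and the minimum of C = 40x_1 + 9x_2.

Feasible corners and C = 40x_1 + 9x_2:
  (0, 297) → C = 2673
  (53, 0) → C = 2120
  (32, 9) → C = 1361
The feasible region is unbounded (it extends along (0, 1), (1, 0)), but C strictly increases along every unbounded feasible direction, so there is no improving ray and the minimum is attained at a vertex.

At the optimal vertex, 3x_1 + 7x_2 = 159 and 9x_1 + x_2 = 297.
Solving simultaneously gives x_1 = 32, x_2 = 9.

x_1 = 32, x_2 = 9, minimum C = 1361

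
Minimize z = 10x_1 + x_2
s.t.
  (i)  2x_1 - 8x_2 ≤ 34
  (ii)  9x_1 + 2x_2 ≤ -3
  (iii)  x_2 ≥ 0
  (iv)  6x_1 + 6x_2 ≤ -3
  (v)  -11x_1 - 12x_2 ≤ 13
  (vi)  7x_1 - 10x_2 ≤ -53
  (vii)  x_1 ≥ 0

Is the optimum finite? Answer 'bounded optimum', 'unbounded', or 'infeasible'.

The boundaries 6x_1 + 6x_2 = -3 and 7x_1 - 10x_2 = -53 meet at (-58/17, 99/34), but that point violates x_1 ≥ 0. Every candidate vertex is excluded by some other constraint, so the feasible region is empty.

infeasible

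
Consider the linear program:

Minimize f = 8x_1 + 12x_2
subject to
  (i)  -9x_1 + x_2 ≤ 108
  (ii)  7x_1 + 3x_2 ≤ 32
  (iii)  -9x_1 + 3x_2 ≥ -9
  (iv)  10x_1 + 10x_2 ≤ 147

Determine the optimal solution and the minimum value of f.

x_1 = -37/2, x_2 = -117/2, minimum f = -850

Extreme points and f = 8x_1 + 12x_2:
  (-37/2, -117/2) → f = -850
  (-933/100, 2403/100) → f = 5343/25
  (41/16, 75/16) → f = 307/4
  (-121/40, 709/40) → f = 377/2

The optimum lies where -9x_1 + x_2 = 108 and -9x_1 + 3x_2 = -9.
Solving simultaneously gives x_1 = -37/2, x_2 = -117/2.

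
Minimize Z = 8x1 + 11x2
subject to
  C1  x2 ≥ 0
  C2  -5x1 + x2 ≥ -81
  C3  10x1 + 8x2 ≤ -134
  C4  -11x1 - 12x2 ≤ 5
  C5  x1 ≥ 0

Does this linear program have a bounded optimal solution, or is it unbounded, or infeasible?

infeasible

The boundaries x2 = 0 and -5x1 + x2 = -81 meet at (81/5, 0), but that point violates 10x1 + 8x2 ≤ -134. Every candidate vertex is excluded by some other constraint, so the feasible region is empty.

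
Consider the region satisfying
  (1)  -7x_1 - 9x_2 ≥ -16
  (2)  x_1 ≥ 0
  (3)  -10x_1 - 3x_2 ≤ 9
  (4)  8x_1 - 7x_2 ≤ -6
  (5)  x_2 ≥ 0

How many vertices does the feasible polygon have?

3

The feasible vertices (each the meet of two boundaries and inside every other half-plane) are:
  (0, 16/9)
  (58/121, 170/121)
  (0, 6/7)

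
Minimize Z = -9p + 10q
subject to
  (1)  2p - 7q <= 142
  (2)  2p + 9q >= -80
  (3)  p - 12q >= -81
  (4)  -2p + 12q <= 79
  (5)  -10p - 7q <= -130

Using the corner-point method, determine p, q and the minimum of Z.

Feasible corners and Z = -9p + 10q:
  (2271/17, 304/17) → Z = -17399/17
  (68/3, -290/21) → Z = -7184/21
  (993/127, 940/127) → Z = 463/127

The optimum lies where 2p - 7q = 142 and p - 12q = -81.
Solving simultaneously gives p = 2271/17, q = 304/17.

p = 2271/17, q = 304/17, minimum Z = -17399/17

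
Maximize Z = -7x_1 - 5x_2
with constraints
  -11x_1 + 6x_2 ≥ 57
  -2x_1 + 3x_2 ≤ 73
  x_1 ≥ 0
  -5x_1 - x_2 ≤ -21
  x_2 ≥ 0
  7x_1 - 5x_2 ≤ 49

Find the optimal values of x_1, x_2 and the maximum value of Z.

x_1 = 69/41, x_2 = 516/41, maximum Z = -3063/41

Vertices and Z = -7x_1 - 5x_2:
  (89/7, 689/21) → Z = -5314/21
  (69/41, 516/41) → Z = -3063/41
  (0, 73/3) → Z = -365/3
  (0, 21) → Z = -105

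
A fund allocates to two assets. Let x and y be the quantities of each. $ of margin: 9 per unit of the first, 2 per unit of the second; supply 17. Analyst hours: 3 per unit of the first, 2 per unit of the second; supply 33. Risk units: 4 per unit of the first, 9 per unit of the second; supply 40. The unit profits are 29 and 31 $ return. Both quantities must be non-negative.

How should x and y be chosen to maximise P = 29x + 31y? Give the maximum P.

x = 1, y = 4, maximum P = 153

Feasible corners and P = 29x + 31y:
  (0, 0) → P = 0
  (0, 40/9) → P = 1240/9
  (17/9, 0) → P = 493/9
  (1, 4) → P = 153

At the optimal vertex, 9x + 2y = 17 and 4x + 9y = 40.
Solving simultaneously gives x = 1, y = 4.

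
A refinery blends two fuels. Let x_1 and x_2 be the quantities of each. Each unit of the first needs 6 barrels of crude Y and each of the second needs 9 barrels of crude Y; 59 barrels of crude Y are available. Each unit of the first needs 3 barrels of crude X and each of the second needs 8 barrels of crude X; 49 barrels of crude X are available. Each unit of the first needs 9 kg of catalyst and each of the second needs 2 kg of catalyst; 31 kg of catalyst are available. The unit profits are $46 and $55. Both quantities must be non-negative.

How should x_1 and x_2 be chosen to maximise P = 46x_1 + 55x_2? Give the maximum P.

Corner points and P = 46x_1 + 55x_2:
  (0, 0) → P = 0
  (0, 49/8) → P = 2695/8
  (31/9, 0) → P = 1426/9
  (31/21, 39/7) → P = 1123/3
  (7/3, 5) → P = 1147/3

x_1 = 7/3, x_2 = 5, maximum P = 1147/3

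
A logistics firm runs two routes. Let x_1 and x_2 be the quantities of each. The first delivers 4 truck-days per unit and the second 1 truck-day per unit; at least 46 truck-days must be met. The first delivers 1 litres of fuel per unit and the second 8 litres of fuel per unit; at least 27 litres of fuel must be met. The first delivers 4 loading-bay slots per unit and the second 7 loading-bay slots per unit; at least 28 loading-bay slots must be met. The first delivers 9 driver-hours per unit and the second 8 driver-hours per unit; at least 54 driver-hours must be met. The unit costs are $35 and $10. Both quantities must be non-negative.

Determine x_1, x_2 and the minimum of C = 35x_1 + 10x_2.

x_1 = 11, x_2 = 2, minimum C = 405

Corner points and C = 35x_1 + 10x_2:
  (0, 46) → C = 460
  (27, 0) → C = 945
  (11, 2) → C = 405
The feasible region is unbounded (it extends along (0, 1), (1, 0)), but C strictly increases along every unbounded feasible direction, so there is no improving ray and the minimum is attained at a vertex.

The binding constraints are 4x_1 + x_2 = 46 and x_1 + 8x_2 = 27.
Solving simultaneously gives x_1 = 11, x_2 = 2.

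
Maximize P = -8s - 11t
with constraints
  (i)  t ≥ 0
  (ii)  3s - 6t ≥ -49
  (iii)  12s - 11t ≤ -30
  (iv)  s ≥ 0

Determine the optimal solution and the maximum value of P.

s = 0, t = 30/11, maximum P = -30

Feasible corners and P = -8s - 11t:
  (359/39, 166/13) → P = -8350/39
  (0, 49/6) → P = -539/6
  (0, 30/11) → P = -30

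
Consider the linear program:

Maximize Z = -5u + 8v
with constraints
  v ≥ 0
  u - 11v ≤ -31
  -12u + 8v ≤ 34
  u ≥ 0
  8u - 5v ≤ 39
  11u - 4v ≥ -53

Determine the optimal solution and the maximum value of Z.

u = 241/2, v = 185, maximum Z = 1755/2

Extreme points and Z = -5u + 8v:
  (0, 31/11) → Z = 248/11
  (584/83, 287/83) → Z = -624/83
  (0, 17/4) → Z = 34
  (241/2, 185) → Z = 1755/2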